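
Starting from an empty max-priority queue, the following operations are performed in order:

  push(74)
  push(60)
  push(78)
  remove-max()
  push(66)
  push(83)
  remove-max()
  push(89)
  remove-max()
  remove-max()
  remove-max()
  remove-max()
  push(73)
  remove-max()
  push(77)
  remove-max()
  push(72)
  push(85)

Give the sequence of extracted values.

insert 74 → {74}
insert 60 → {74, 60}
insert 78 → {78, 74, 60}
remove-max → 78; now {74, 60}
insert 66 → {74, 66, 60}
insert 83 → {83, 74, 66, 60}
remove-max → 83; now {74, 66, 60}
insert 89 → {89, 74, 66, 60}
remove-max → 89; now {74, 66, 60}
remove-max → 74; now {66, 60}
remove-max → 66; now {60}
remove-max → 60; now {}
insert 73 → {73}
remove-max → 73; now {}
insert 77 → {77}
remove-max → 77; now {}
insert 72 → {72}
insert 85 → {85, 72}

78, 83, 89, 74, 66, 60, 73, 77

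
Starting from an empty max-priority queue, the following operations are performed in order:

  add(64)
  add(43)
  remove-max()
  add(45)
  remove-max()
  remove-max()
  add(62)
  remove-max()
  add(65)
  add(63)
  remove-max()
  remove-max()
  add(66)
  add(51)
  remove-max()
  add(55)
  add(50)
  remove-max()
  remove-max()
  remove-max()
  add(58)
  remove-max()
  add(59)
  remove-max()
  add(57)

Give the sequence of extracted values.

insert 64 → {64}
insert 43 → {64, 43}
remove-max → 64; now {43}
insert 45 → {45, 43}
remove-max → 45; now {43}
remove-max → 43; now {}
insert 62 → {62}
remove-max → 62; now {}
insert 65 → {65}
insert 63 → {65, 63}
remove-max → 65; now {63}
remove-max → 63; now {}
insert 66 → {66}
insert 51 → {66, 51}
remove-max → 66; now {51}
insert 55 → {55, 51}
insert 50 → {55, 51, 50}
remove-max → 55; now {51, 50}
remove-max → 51; now {50}
remove-max → 50; now {}
insert 58 → {58}
remove-max → 58; now {}
insert 59 → {59}
remove-max → 59; now {}
insert 57 → {57}

64 → 45 → 43 → 62 → 65 → 63 → 66 → 55 → 51 → 50 → 58 → 59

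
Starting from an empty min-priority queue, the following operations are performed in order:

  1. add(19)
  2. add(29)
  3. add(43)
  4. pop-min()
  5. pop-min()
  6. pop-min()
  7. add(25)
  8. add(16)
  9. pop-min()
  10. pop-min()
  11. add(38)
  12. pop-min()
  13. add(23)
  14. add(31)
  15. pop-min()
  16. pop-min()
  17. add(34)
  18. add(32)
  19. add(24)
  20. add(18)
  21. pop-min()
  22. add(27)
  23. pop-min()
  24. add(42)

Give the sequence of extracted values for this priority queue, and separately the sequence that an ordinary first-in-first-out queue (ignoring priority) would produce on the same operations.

insert 19 → {19}
insert 29 → {19, 29}
insert 43 → {19, 29, 43}
pop-min → 19; now {29, 43}
pop-min → 29; now {43}
pop-min → 43; now {}
insert 25 → {25}
insert 16 → {16, 25}
pop-min → 16; now {25}
pop-min → 25; now {}
insert 38 → {38}
pop-min → 38; now {}
insert 23 → {23}
insert 31 → {23, 31}
pop-min → 23; now {31}
pop-min → 31; now {}
insert 34 → {34}
insert 32 → {32, 34}
insert 24 → {24, 32, 34}
insert 18 → {18, 24, 32, 34}
pop-min → 18; now {24, 32, 34}
insert 27 → {24, 27, 32, 34}
pop-min → 24; now {27, 32, 34}
insert 42 → {27, 32, 34, 42}

priority queue: 19 → 29 → 43 → 16 → 25 → 38 → 23 → 31 → 18 → 24; FIFO queue: 19, 29, 43, 25, 16, 38, 23, 31, 34, 32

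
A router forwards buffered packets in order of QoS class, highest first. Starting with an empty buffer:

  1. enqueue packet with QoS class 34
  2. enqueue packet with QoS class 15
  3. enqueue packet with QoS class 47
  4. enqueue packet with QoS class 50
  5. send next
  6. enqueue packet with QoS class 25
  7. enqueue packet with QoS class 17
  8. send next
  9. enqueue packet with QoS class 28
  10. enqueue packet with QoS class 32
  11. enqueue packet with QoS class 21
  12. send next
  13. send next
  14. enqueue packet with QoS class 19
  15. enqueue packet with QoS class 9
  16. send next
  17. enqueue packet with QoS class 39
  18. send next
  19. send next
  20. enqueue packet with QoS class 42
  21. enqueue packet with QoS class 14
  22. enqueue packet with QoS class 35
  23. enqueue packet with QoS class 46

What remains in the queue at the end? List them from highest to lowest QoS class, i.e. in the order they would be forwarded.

46 → 42 → 35 → 21 → 19 → 17 → 15 → 14 → 9

insert 34 → {34}
insert 15 → {34, 15}
insert 47 → {47, 34, 15}
insert 50 → {50, 47, 34, 15}
send next → 50; now {47, 34, 15}
insert 25 → {47, 34, 25, 15}
insert 17 → {47, 34, 25, 17, 15}
send next → 47; now {34, 25, 17, 15}
insert 28 → {34, 28, 25, 17, 15}
insert 32 → {34, 32, 28, 25, 17, 15}
insert 21 → {34, 32, 28, 25, 21, 17, 15}
send next → 34; now {32, 28, 25, 21, 17, 15}
send next → 32; now {28, 25, 21, 17, 15}
insert 19 → {28, 25, 21, 19, 17, 15}
insert 9 → {28, 25, 21, 19, 17, 15, 9}
send next → 28; now {25, 21, 19, 17, 15, 9}
insert 39 → {39, 25, 21, 19, 17, 15, 9}
send next → 39; now {25, 21, 19, 17, 15, 9}
send next → 25; now {21, 19, 17, 15, 9}
insert 42 → {42, 21, 19, 17, 15, 9}
insert 14 → {42, 21, 19, 17, 15, 14, 9}
insert 35 → {42, 35, 21, 19, 17, 15, 14, 9}
insert 46 → {46, 42, 35, 21, 19, 17, 15, 14, 9}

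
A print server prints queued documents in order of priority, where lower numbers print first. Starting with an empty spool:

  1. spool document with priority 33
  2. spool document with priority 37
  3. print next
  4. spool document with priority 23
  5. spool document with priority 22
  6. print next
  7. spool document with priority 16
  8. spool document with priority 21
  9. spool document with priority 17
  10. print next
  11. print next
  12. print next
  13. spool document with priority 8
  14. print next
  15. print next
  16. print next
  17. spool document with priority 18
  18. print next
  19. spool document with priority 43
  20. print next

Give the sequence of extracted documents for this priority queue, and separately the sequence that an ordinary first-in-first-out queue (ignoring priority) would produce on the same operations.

insert 33 → {33}
insert 37 → {33, 37}
print next → 33; now {37}
insert 23 → {23, 37}
insert 22 → {22, 23, 37}
print next → 22; now {23, 37}
insert 16 → {16, 23, 37}
insert 21 → {16, 21, 23, 37}
insert 17 → {16, 17, 21, 23, 37}
print next → 16; now {17, 21, 23, 37}
print next → 17; now {21, 23, 37}
print next → 21; now {23, 37}
insert 8 → {8, 23, 37}
print next → 8; now {23, 37}
print next → 23; now {37}
print next → 37; now {}
insert 18 → {18}
print next → 18; now {}
insert 43 → {43}
print next → 43; now {}

priority queue: [33, 22, 16, 17, 21, 8, 23, 37, 18, 43]; FIFO queue: [33, 37, 23, 22, 16, 21, 17, 8, 18, 43]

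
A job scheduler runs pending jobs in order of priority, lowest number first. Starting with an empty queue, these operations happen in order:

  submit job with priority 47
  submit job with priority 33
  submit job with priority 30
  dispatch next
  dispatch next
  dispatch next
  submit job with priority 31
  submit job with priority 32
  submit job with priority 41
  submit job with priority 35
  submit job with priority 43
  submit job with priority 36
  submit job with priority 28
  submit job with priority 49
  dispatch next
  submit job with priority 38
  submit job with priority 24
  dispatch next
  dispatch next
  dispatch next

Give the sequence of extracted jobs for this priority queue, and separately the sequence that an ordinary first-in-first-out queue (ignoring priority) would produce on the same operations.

priority queue: 30 → 33 → 47 → 28 → 24 → 31 → 32; FIFO queue: [47, 33, 30, 31, 32, 41, 35]

insert 47 → {47}
insert 33 → {33, 47}
insert 30 → {30, 33, 47}
dispatch next → 30; now {33, 47}
dispatch next → 33; now {47}
dispatch next → 47; now {}
insert 31 → {31}
insert 32 → {31, 32}
insert 41 → {31, 32, 41}
insert 35 → {31, 32, 35, 41}
insert 43 → {31, 32, 35, 41, 43}
insert 36 → {31, 32, 35, 36, 41, 43}
insert 28 → {28, 31, 32, 35, 36, 41, 43}
insert 49 → {28, 31, 32, 35, 36, 41, 43, 49}
dispatch next → 28; now {31, 32, 35, 36, 41, 43, 49}
insert 38 → {31, 32, 35, 36, 38, 41, 43, 49}
insert 24 → {24, 31, 32, 35, 36, 38, 41, 43, 49}
dispatch next → 24; now {31, 32, 35, 36, 38, 41, 43, 49}
dispatch next → 31; now {32, 35, 36, 38, 41, 43, 49}
dispatch next → 32; now {35, 36, 38, 41, 43, 49}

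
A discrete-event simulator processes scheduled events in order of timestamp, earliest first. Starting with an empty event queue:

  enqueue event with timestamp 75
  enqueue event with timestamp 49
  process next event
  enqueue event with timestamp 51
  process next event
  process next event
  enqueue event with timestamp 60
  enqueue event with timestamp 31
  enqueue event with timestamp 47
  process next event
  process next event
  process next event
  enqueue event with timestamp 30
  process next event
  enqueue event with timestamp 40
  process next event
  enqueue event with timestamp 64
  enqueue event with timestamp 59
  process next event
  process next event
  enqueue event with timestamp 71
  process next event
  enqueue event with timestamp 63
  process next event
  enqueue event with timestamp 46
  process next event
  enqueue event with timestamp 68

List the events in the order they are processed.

49, 51, 75, 31, 47, 60, 30, 40, 59, 64, 71, 63, 46

insert 75 → {75}
insert 49 → {49, 75}
process next event → 49; now {75}
insert 51 → {51, 75}
process next event → 51; now {75}
process next event → 75; now {}
insert 60 → {60}
insert 31 → {31, 60}
insert 47 → {31, 47, 60}
process next event → 31; now {47, 60}
process next event → 47; now {60}
process next event → 60; now {}
insert 30 → {30}
process next event → 30; now {}
insert 40 → {40}
process next event → 40; now {}
insert 64 → {64}
insert 59 → {59, 64}
process next event → 59; now {64}
process next event → 64; now {}
insert 71 → {71}
process next event → 71; now {}
insert 63 → {63}
process next event → 63; now {}
insert 46 → {46}
process next event → 46; now {}
insert 68 → {68}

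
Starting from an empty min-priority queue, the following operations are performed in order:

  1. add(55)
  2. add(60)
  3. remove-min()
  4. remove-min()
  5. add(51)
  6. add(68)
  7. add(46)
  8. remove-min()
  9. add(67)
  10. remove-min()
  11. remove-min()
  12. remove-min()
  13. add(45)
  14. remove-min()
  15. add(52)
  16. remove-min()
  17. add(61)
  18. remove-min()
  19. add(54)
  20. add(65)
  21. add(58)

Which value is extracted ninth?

insert 55 → {55}
insert 60 → {55, 60}
remove-min → 55; now {60}
remove-min → 60; now {}
insert 51 → {51}
insert 68 → {51, 68}
insert 46 → {46, 51, 68}
remove-min → 46; now {51, 68}
insert 67 → {51, 67, 68}
remove-min → 51; now {67, 68}
remove-min → 67; now {68}
remove-min → 68; now {}
insert 45 → {45}
remove-min → 45; now {}
insert 52 → {52}
remove-min → 52; now {}
insert 61 → {61}
remove-min → 61; now {}
insert 54 → {54}
insert 65 → {54, 65}
insert 58 → {54, 58, 65}

61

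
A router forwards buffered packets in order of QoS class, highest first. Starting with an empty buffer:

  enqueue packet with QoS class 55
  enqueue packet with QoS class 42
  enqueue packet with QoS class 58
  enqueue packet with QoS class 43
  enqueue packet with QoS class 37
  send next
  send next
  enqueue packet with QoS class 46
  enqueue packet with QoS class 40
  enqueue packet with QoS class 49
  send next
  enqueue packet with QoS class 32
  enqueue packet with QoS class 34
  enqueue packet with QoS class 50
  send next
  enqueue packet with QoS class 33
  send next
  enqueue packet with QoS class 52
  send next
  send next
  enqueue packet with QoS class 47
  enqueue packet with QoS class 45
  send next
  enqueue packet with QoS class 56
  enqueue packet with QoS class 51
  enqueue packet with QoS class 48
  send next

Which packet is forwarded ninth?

insert 55 → {55}
insert 42 → {55, 42}
insert 58 → {58, 55, 42}
insert 43 → {58, 55, 43, 42}
insert 37 → {58, 55, 43, 42, 37}
send next → 58; now {55, 43, 42, 37}
send next → 55; now {43, 42, 37}
insert 46 → {46, 43, 42, 37}
insert 40 → {46, 43, 42, 40, 37}
insert 49 → {49, 46, 43, 42, 40, 37}
send next → 49; now {46, 43, 42, 40, 37}
insert 32 → {46, 43, 42, 40, 37, 32}
insert 34 → {46, 43, 42, 40, 37, 34, 32}
insert 50 → {50, 46, 43, 42, 40, 37, 34, 32}
send next → 50; now {46, 43, 42, 40, 37, 34, 32}
insert 33 → {46, 43, 42, 40, 37, 34, 33, 32}
send next → 46; now {43, 42, 40, 37, 34, 33, 32}
insert 52 → {52, 43, 42, 40, 37, 34, 33, 32}
send next → 52; now {43, 42, 40, 37, 34, 33, 32}
send next → 43; now {42, 40, 37, 34, 33, 32}
insert 47 → {47, 42, 40, 37, 34, 33, 32}
insert 45 → {47, 45, 42, 40, 37, 34, 33, 32}
send next → 47; now {45, 42, 40, 37, 34, 33, 32}
insert 56 → {56, 45, 42, 40, 37, 34, 33, 32}
insert 51 → {56, 51, 45, 42, 40, 37, 34, 33, 32}
insert 48 → {56, 51, 48, 45, 42, 40, 37, 34, 33, 32}
send next → 56; now {51, 48, 45, 42, 40, 37, 34, 33, 32}

56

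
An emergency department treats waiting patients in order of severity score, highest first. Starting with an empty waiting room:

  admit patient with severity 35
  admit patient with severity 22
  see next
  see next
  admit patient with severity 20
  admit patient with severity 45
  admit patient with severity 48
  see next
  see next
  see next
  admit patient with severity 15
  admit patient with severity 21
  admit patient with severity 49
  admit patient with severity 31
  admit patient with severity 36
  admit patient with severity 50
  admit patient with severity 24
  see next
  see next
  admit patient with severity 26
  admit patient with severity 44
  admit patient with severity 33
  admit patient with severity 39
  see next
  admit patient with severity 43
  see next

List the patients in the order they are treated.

insert 35 → {35}
insert 22 → {35, 22}
see next → 35; now {22}
see next → 22; now {}
insert 20 → {20}
insert 45 → {45, 20}
insert 48 → {48, 45, 20}
see next → 48; now {45, 20}
see next → 45; now {20}
see next → 20; now {}
insert 15 → {15}
insert 21 → {21, 15}
insert 49 → {49, 21, 15}
insert 31 → {49, 31, 21, 15}
insert 36 → {49, 36, 31, 21, 15}
insert 50 → {50, 49, 36, 31, 21, 15}
insert 24 → {50, 49, 36, 31, 24, 21, 15}
see next → 50; now {49, 36, 31, 24, 21, 15}
see next → 49; now {36, 31, 24, 21, 15}
insert 26 → {36, 31, 26, 24, 21, 15}
insert 44 → {44, 36, 31, 26, 24, 21, 15}
insert 33 → {44, 36, 33, 31, 26, 24, 21, 15}
insert 39 → {44, 39, 36, 33, 31, 26, 24, 21, 15}
see next → 44; now {39, 36, 33, 31, 26, 24, 21, 15}
insert 43 → {43, 39, 36, 33, 31, 26, 24, 21, 15}
see next → 43; now {39, 36, 33, 31, 26, 24, 21, 15}

35, 22, 48, 45, 20, 50, 49, 44, 43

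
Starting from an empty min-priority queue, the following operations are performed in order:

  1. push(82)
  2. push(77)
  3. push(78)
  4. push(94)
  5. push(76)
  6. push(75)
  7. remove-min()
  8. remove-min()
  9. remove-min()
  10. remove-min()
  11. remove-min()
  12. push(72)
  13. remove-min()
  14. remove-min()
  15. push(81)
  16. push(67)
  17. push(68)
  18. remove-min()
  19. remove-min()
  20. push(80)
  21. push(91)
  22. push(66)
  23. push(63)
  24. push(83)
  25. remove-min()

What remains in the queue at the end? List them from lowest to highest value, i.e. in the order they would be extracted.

insert 82 → {82}
insert 77 → {77, 82}
insert 78 → {77, 78, 82}
insert 94 → {77, 78, 82, 94}
insert 76 → {76, 77, 78, 82, 94}
insert 75 → {75, 76, 77, 78, 82, 94}
remove-min → 75; now {76, 77, 78, 82, 94}
remove-min → 76; now {77, 78, 82, 94}
remove-min → 77; now {78, 82, 94}
remove-min → 78; now {82, 94}
remove-min → 82; now {94}
insert 72 → {72, 94}
remove-min → 72; now {94}
remove-min → 94; now {}
insert 81 → {81}
insert 67 → {67, 81}
insert 68 → {67, 68, 81}
remove-min → 67; now {68, 81}
remove-min → 68; now {81}
insert 80 → {80, 81}
insert 91 → {80, 81, 91}
insert 66 → {66, 80, 81, 91}
insert 63 → {63, 66, 80, 81, 91}
insert 83 → {63, 66, 80, 81, 83, 91}
remove-min → 63; now {66, 80, 81, 83, 91}

66 → 80 → 81 → 83 → 91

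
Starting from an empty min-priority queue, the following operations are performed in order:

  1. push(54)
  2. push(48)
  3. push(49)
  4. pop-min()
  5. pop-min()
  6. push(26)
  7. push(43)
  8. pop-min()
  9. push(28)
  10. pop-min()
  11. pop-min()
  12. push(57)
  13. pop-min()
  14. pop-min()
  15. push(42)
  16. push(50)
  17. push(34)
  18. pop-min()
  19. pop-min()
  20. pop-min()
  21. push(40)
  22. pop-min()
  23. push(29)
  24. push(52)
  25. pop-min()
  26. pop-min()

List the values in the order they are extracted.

insert 54 → {54}
insert 48 → {48, 54}
insert 49 → {48, 49, 54}
pop-min → 48; now {49, 54}
pop-min → 49; now {54}
insert 26 → {26, 54}
insert 43 → {26, 43, 54}
pop-min → 26; now {43, 54}
insert 28 → {28, 43, 54}
pop-min → 28; now {43, 54}
pop-min → 43; now {54}
insert 57 → {54, 57}
pop-min → 54; now {57}
pop-min → 57; now {}
insert 42 → {42}
insert 50 → {42, 50}
insert 34 → {34, 42, 50}
pop-min → 34; now {42, 50}
pop-min → 42; now {50}
pop-min → 50; now {}
insert 40 → {40}
pop-min → 40; now {}
insert 29 → {29}
insert 52 → {29, 52}
pop-min → 29; now {52}
pop-min → 52; now {}

[48, 49, 26, 28, 43, 54, 57, 34, 42, 50, 40, 29, 52]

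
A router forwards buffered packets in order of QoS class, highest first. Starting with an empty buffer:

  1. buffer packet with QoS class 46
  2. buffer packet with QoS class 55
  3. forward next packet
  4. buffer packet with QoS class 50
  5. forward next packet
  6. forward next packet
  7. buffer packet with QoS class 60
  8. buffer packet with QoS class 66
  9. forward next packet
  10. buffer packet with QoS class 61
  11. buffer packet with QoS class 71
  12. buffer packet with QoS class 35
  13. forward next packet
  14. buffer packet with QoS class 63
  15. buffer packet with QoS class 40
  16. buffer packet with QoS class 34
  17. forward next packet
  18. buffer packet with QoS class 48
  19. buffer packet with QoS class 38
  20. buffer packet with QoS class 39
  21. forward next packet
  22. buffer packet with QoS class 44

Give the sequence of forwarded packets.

insert 46 → {46}
insert 55 → {55, 46}
forward next packet → 55; now {46}
insert 50 → {50, 46}
forward next packet → 50; now {46}
forward next packet → 46; now {}
insert 60 → {60}
insert 66 → {66, 60}
forward next packet → 66; now {60}
insert 61 → {61, 60}
insert 71 → {71, 61, 60}
insert 35 → {71, 61, 60, 35}
forward next packet → 71; now {61, 60, 35}
insert 63 → {63, 61, 60, 35}
insert 40 → {63, 61, 60, 40, 35}
insert 34 → {63, 61, 60, 40, 35, 34}
forward next packet → 63; now {61, 60, 40, 35, 34}
insert 48 → {61, 60, 48, 40, 35, 34}
insert 38 → {61, 60, 48, 40, 38, 35, 34}
insert 39 → {61, 60, 48, 40, 39, 38, 35, 34}
forward next packet → 61; now {60, 48, 40, 39, 38, 35, 34}
insert 44 → {60, 48, 44, 40, 39, 38, 35, 34}

[55, 50, 46, 66, 71, 63, 61]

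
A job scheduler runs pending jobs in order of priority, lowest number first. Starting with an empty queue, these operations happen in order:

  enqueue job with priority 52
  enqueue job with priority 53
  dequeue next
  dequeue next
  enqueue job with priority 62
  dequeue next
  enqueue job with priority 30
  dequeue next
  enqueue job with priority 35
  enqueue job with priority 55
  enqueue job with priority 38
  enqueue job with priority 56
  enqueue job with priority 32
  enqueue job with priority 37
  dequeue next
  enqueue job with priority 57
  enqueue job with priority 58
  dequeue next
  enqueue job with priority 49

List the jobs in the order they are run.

insert 52 → {52}
insert 53 → {52, 53}
dequeue next → 52; now {53}
dequeue next → 53; now {}
insert 62 → {62}
dequeue next → 62; now {}
insert 30 → {30}
dequeue next → 30; now {}
insert 35 → {35}
insert 55 → {35, 55}
insert 38 → {35, 38, 55}
insert 56 → {35, 38, 55, 56}
insert 32 → {32, 35, 38, 55, 56}
insert 37 → {32, 35, 37, 38, 55, 56}
dequeue next → 32; now {35, 37, 38, 55, 56}
insert 57 → {35, 37, 38, 55, 56, 57}
insert 58 → {35, 37, 38, 55, 56, 57, 58}
dequeue next → 35; now {37, 38, 55, 56, 57, 58}
insert 49 → {37, 38, 49, 55, 56, 57, 58}

52 → 53 → 62 → 30 → 32 → 35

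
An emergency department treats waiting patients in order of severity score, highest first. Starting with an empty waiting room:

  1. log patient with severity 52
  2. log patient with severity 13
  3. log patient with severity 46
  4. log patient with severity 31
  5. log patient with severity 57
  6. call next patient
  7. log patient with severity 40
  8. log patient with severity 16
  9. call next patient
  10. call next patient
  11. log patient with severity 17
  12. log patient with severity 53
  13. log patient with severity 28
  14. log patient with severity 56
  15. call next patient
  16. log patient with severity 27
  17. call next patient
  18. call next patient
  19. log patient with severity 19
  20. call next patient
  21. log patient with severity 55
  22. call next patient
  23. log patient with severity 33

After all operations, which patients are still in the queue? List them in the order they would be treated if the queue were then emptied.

33 → 28 → 27 → 19 → 17 → 16 → 13

insert 52 → {52}
insert 13 → {52, 13}
insert 46 → {52, 46, 13}
insert 31 → {52, 46, 31, 13}
insert 57 → {57, 52, 46, 31, 13}
call next patient → 57; now {52, 46, 31, 13}
insert 40 → {52, 46, 40, 31, 13}
insert 16 → {52, 46, 40, 31, 16, 13}
call next patient → 52; now {46, 40, 31, 16, 13}
call next patient → 46; now {40, 31, 16, 13}
insert 17 → {40, 31, 17, 16, 13}
insert 53 → {53, 40, 31, 17, 16, 13}
insert 28 → {53, 40, 31, 28, 17, 16, 13}
insert 56 → {56, 53, 40, 31, 28, 17, 16, 13}
call next patient → 56; now {53, 40, 31, 28, 17, 16, 13}
insert 27 → {53, 40, 31, 28, 27, 17, 16, 13}
call next patient → 53; now {40, 31, 28, 27, 17, 16, 13}
call next patient → 40; now {31, 28, 27, 17, 16, 13}
insert 19 → {31, 28, 27, 19, 17, 16, 13}
call next patient → 31; now {28, 27, 19, 17, 16, 13}
insert 55 → {55, 28, 27, 19, 17, 16, 13}
call next patient → 55; now {28, 27, 19, 17, 16, 13}
insert 33 → {33, 28, 27, 19, 17, 16, 13}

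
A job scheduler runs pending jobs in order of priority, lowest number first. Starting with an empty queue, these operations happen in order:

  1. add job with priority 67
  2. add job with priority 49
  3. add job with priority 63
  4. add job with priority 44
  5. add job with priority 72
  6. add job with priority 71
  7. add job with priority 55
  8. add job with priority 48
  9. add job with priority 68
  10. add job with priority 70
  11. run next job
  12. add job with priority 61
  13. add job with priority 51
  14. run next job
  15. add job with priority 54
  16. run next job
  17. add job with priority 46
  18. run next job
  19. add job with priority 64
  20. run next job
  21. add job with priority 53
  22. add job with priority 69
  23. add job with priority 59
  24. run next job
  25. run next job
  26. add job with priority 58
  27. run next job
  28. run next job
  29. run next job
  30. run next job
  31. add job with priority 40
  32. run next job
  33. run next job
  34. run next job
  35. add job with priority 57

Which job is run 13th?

63

insert 67 → {67}
insert 49 → {49, 67}
insert 63 → {49, 63, 67}
insert 44 → {44, 49, 63, 67}
insert 72 → {44, 49, 63, 67, 72}
insert 71 → {44, 49, 63, 67, 71, 72}
insert 55 → {44, 49, 55, 63, 67, 71, 72}
insert 48 → {44, 48, 49, 55, 63, 67, 71, 72}
insert 68 → {44, 48, 49, 55, 63, 67, 68, 71, 72}
insert 70 → {44, 48, 49, 55, 63, 67, 68, 70, 71, 72}
run next job → 44; now {48, 49, 55, 63, 67, 68, 70, 71, 72}
insert 61 → {48, 49, 55, 61, 63, 67, 68, 70, 71, 72}
insert 51 → {48, 49, 51, 55, 61, 63, 67, 68, 70, 71, 72}
run next job → 48; now {49, 51, 55, 61, 63, 67, 68, 70, 71, 72}
insert 54 → {49, 51, 54, 55, 61, 63, 67, 68, 70, 71, 72}
run next job → 49; now {51, 54, 55, 61, 63, 67, 68, 70, 71, 72}
insert 46 → {46, 51, 54, 55, 61, 63, 67, 68, 70, 71, 72}
run next job → 46; now {51, 54, 55, 61, 63, 67, 68, 70, 71, 72}
insert 64 → {51, 54, 55, 61, 63, 64, 67, 68, 70, 71, 72}
run next job → 51; now {54, 55, 61, 63, 64, 67, 68, 70, 71, 72}
insert 53 → {53, 54, 55, 61, 63, 64, 67, 68, 70, 71, 72}
insert 69 → {53, 54, 55, 61, 63, 64, 67, 68, 69, 70, 71, 72}
insert 59 → {53, 54, 55, 59, 61, 63, 64, 67, 68, 69, 70, 71, 72}
run next job → 53; now {54, 55, 59, 61, 63, 64, 67, 68, 69, 70, 71, 72}
run next job → 54; now {55, 59, 61, 63, 64, 67, 68, 69, 70, 71, 72}
insert 58 → {55, 58, 59, 61, 63, 64, 67, 68, 69, 70, 71, 72}
run next job → 55; now {58, 59, 61, 63, 64, 67, 68, 69, 70, 71, 72}
run next job → 58; now {59, 61, 63, 64, 67, 68, 69, 70, 71, 72}
run next job → 59; now {61, 63, 64, 67, 68, 69, 70, 71, 72}
run next job → 61; now {63, 64, 67, 68, 69, 70, 71, 72}
insert 40 → {40, 63, 64, 67, 68, 69, 70, 71, 72}
run next job → 40; now {63, 64, 67, 68, 69, 70, 71, 72}
run next job → 63; now {64, 67, 68, 69, 70, 71, 72}
run next job → 64; now {67, 68, 69, 70, 71, 72}
insert 57 → {57, 67, 68, 69, 70, 71, 72}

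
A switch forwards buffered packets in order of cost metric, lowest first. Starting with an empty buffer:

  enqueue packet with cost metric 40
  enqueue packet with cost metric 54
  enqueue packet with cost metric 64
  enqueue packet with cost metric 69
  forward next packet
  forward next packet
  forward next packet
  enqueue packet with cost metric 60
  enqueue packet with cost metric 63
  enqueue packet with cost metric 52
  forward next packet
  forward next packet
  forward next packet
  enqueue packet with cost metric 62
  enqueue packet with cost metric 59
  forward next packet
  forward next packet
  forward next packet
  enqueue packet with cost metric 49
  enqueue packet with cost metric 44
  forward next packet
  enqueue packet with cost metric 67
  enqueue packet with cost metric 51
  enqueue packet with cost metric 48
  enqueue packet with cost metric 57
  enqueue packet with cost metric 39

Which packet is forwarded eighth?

insert 40 → {40}
insert 54 → {40, 54}
insert 64 → {40, 54, 64}
insert 69 → {40, 54, 64, 69}
forward next packet → 40; now {54, 64, 69}
forward next packet → 54; now {64, 69}
forward next packet → 64; now {69}
insert 60 → {60, 69}
insert 63 → {60, 63, 69}
insert 52 → {52, 60, 63, 69}
forward next packet → 52; now {60, 63, 69}
forward next packet → 60; now {63, 69}
forward next packet → 63; now {69}
insert 62 → {62, 69}
insert 59 → {59, 62, 69}
forward next packet → 59; now {62, 69}
forward next packet → 62; now {69}
forward next packet → 69; now {}
insert 49 → {49}
insert 44 → {44, 49}
forward next packet → 44; now {49}
insert 67 → {49, 67}
insert 51 → {49, 51, 67}
insert 48 → {48, 49, 51, 67}
insert 57 → {48, 49, 51, 57, 67}
insert 39 → {39, 48, 49, 51, 57, 67}

62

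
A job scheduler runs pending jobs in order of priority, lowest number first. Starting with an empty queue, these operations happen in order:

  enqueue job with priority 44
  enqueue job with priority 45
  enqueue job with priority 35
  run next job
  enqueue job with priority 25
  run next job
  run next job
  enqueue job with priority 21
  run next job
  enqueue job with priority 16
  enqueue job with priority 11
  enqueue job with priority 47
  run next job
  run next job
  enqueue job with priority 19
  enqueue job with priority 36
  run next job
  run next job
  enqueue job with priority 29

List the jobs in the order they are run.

35 → 25 → 44 → 21 → 11 → 16 → 19 → 36

insert 44 → {44}
insert 45 → {44, 45}
insert 35 → {35, 44, 45}
run next job → 35; now {44, 45}
insert 25 → {25, 44, 45}
run next job → 25; now {44, 45}
run next job → 44; now {45}
insert 21 → {21, 45}
run next job → 21; now {45}
insert 16 → {16, 45}
insert 11 → {11, 16, 45}
insert 47 → {11, 16, 45, 47}
run next job → 11; now {16, 45, 47}
run next job → 16; now {45, 47}
insert 19 → {19, 45, 47}
insert 36 → {19, 36, 45, 47}
run next job → 19; now {36, 45, 47}
run next job → 36; now {45, 47}
insert 29 → {29, 45, 47}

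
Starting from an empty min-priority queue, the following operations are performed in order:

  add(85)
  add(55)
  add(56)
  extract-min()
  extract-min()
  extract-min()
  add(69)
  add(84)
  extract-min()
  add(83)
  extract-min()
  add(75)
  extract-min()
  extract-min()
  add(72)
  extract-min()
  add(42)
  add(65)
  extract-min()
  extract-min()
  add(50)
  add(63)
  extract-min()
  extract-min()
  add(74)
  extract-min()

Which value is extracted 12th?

insert 85 → {85}
insert 55 → {55, 85}
insert 56 → {55, 56, 85}
extract-min → 55; now {56, 85}
extract-min → 56; now {85}
extract-min → 85; now {}
insert 69 → {69}
insert 84 → {69, 84}
extract-min → 69; now {84}
insert 83 → {83, 84}
extract-min → 83; now {84}
insert 75 → {75, 84}
extract-min → 75; now {84}
extract-min → 84; now {}
insert 72 → {72}
extract-min → 72; now {}
insert 42 → {42}
insert 65 → {42, 65}
extract-min → 42; now {65}
extract-min → 65; now {}
insert 50 → {50}
insert 63 → {50, 63}
extract-min → 50; now {63}
extract-min → 63; now {}
insert 74 → {74}
extract-min → 74; now {}

63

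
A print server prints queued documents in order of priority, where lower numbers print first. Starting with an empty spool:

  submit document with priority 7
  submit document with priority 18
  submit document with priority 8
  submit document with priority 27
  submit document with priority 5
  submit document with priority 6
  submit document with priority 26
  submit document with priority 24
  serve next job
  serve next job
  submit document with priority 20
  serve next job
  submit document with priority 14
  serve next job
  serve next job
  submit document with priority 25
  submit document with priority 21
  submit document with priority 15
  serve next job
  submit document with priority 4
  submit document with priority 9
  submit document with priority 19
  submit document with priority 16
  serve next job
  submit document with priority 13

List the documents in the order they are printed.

insert 7 → {7}
insert 18 → {7, 18}
insert 8 → {7, 8, 18}
insert 27 → {7, 8, 18, 27}
insert 5 → {5, 7, 8, 18, 27}
insert 6 → {5, 6, 7, 8, 18, 27}
insert 26 → {5, 6, 7, 8, 18, 26, 27}
insert 24 → {5, 6, 7, 8, 18, 24, 26, 27}
serve next job → 5; now {6, 7, 8, 18, 24, 26, 27}
serve next job → 6; now {7, 8, 18, 24, 26, 27}
insert 20 → {7, 8, 18, 20, 24, 26, 27}
serve next job → 7; now {8, 18, 20, 24, 26, 27}
insert 14 → {8, 14, 18, 20, 24, 26, 27}
serve next job → 8; now {14, 18, 20, 24, 26, 27}
serve next job → 14; now {18, 20, 24, 26, 27}
insert 25 → {18, 20, 24, 25, 26, 27}
insert 21 → {18, 20, 21, 24, 25, 26, 27}
insert 15 → {15, 18, 20, 21, 24, 25, 26, 27}
serve next job → 15; now {18, 20, 21, 24, 25, 26, 27}
insert 4 → {4, 18, 20, 21, 24, 25, 26, 27}
insert 9 → {4, 9, 18, 20, 21, 24, 25, 26, 27}
insert 19 → {4, 9, 18, 19, 20, 21, 24, 25, 26, 27}
insert 16 → {4, 9, 16, 18, 19, 20, 21, 24, 25, 26, 27}
serve next job → 4; now {9, 16, 18, 19, 20, 21, 24, 25, 26, 27}
insert 13 → {9, 13, 16, 18, 19, 20, 21, 24, 25, 26, 27}

[5, 6, 7, 8, 14, 15, 4]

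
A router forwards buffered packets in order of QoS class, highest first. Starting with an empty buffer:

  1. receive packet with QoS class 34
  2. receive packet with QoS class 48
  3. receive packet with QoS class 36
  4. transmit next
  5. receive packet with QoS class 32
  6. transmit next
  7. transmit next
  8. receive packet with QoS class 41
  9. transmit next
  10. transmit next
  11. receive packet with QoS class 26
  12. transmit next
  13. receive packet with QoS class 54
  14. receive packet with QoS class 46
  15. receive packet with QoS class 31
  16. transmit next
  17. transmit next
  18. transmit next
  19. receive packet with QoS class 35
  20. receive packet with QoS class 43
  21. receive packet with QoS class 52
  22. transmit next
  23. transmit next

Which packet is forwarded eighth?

46

insert 34 → {34}
insert 48 → {48, 34}
insert 36 → {48, 36, 34}
transmit next → 48; now {36, 34}
insert 32 → {36, 34, 32}
transmit next → 36; now {34, 32}
transmit next → 34; now {32}
insert 41 → {41, 32}
transmit next → 41; now {32}
transmit next → 32; now {}
insert 26 → {26}
transmit next → 26; now {}
insert 54 → {54}
insert 46 → {54, 46}
insert 31 → {54, 46, 31}
transmit next → 54; now {46, 31}
transmit next → 46; now {31}
transmit next → 31; now {}
insert 35 → {35}
insert 43 → {43, 35}
insert 52 → {52, 43, 35}
transmit next → 52; now {43, 35}
transmit next → 43; now {35}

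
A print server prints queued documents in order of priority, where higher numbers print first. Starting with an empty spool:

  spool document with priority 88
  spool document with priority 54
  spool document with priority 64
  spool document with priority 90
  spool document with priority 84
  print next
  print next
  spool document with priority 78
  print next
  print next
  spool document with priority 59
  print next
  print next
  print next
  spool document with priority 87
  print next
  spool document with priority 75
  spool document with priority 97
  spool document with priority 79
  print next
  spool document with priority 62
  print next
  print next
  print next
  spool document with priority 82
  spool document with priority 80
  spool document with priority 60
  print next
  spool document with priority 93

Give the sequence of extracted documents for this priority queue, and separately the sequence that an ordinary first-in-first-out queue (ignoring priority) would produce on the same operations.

insert 88 → {88}
insert 54 → {88, 54}
insert 64 → {88, 64, 54}
insert 90 → {90, 88, 64, 54}
insert 84 → {90, 88, 84, 64, 54}
print next → 90; now {88, 84, 64, 54}
print next → 88; now {84, 64, 54}
insert 78 → {84, 78, 64, 54}
print next → 84; now {78, 64, 54}
print next → 78; now {64, 54}
insert 59 → {64, 59, 54}
print next → 64; now {59, 54}
print next → 59; now {54}
print next → 54; now {}
insert 87 → {87}
print next → 87; now {}
insert 75 → {75}
insert 97 → {97, 75}
insert 79 → {97, 79, 75}
print next → 97; now {79, 75}
insert 62 → {79, 75, 62}
print next → 79; now {75, 62}
print next → 75; now {62}
print next → 62; now {}
insert 82 → {82}
insert 80 → {82, 80}
insert 60 → {82, 80, 60}
print next → 82; now {80, 60}
insert 93 → {93, 80, 60}

priority queue: 90, 88, 84, 78, 64, 59, 54, 87, 97, 79, 75, 62, 82; FIFO queue: 88, 54, 64, 90, 84, 78, 59, 87, 75, 97, 79, 62, 82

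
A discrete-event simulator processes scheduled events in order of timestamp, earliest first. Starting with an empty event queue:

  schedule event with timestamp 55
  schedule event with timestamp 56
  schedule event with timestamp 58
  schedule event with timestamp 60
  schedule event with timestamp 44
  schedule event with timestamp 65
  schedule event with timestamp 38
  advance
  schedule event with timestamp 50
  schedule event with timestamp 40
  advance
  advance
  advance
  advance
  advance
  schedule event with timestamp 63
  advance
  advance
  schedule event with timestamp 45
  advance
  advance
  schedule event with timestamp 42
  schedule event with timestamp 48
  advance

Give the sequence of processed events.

38 → 40 → 44 → 50 → 55 → 56 → 58 → 60 → 45 → 63 → 42

insert 55 → {55}
insert 56 → {55, 56}
insert 58 → {55, 56, 58}
insert 60 → {55, 56, 58, 60}
insert 44 → {44, 55, 56, 58, 60}
insert 65 → {44, 55, 56, 58, 60, 65}
insert 38 → {38, 44, 55, 56, 58, 60, 65}
advance → 38; now {44, 55, 56, 58, 60, 65}
insert 50 → {44, 50, 55, 56, 58, 60, 65}
insert 40 → {40, 44, 50, 55, 56, 58, 60, 65}
advance → 40; now {44, 50, 55, 56, 58, 60, 65}
advance → 44; now {50, 55, 56, 58, 60, 65}
advance → 50; now {55, 56, 58, 60, 65}
advance → 55; now {56, 58, 60, 65}
advance → 56; now {58, 60, 65}
insert 63 → {58, 60, 63, 65}
advance → 58; now {60, 63, 65}
advance → 60; now {63, 65}
insert 45 → {45, 63, 65}
advance → 45; now {63, 65}
advance → 63; now {65}
insert 42 → {42, 65}
insert 48 → {42, 48, 65}
advance → 42; now {48, 65}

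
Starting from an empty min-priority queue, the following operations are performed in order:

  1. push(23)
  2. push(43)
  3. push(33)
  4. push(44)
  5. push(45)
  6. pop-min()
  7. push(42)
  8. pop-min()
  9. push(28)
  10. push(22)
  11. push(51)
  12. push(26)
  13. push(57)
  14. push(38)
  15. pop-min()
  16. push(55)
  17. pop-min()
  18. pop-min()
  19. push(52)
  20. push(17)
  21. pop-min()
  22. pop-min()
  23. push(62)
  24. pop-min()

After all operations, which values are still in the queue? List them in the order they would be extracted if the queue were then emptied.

43 → 44 → 45 → 51 → 52 → 55 → 57 → 62

insert 23 → {23}
insert 43 → {23, 43}
insert 33 → {23, 33, 43}
insert 44 → {23, 33, 43, 44}
insert 45 → {23, 33, 43, 44, 45}
pop-min → 23; now {33, 43, 44, 45}
insert 42 → {33, 42, 43, 44, 45}
pop-min → 33; now {42, 43, 44, 45}
insert 28 → {28, 42, 43, 44, 45}
insert 22 → {22, 28, 42, 43, 44, 45}
insert 51 → {22, 28, 42, 43, 44, 45, 51}
insert 26 → {22, 26, 28, 42, 43, 44, 45, 51}
insert 57 → {22, 26, 28, 42, 43, 44, 45, 51, 57}
insert 38 → {22, 26, 28, 38, 42, 43, 44, 45, 51, 57}
pop-min → 22; now {26, 28, 38, 42, 43, 44, 45, 51, 57}
insert 55 → {26, 28, 38, 42, 43, 44, 45, 51, 55, 57}
pop-min → 26; now {28, 38, 42, 43, 44, 45, 51, 55, 57}
pop-min → 28; now {38, 42, 43, 44, 45, 51, 55, 57}
insert 52 → {38, 42, 43, 44, 45, 51, 52, 55, 57}
insert 17 → {17, 38, 42, 43, 44, 45, 51, 52, 55, 57}
pop-min → 17; now {38, 42, 43, 44, 45, 51, 52, 55, 57}
pop-min → 38; now {42, 43, 44, 45, 51, 52, 55, 57}
insert 62 → {42, 43, 44, 45, 51, 52, 55, 57, 62}
pop-min → 42; now {43, 44, 45, 51, 52, 55, 57, 62}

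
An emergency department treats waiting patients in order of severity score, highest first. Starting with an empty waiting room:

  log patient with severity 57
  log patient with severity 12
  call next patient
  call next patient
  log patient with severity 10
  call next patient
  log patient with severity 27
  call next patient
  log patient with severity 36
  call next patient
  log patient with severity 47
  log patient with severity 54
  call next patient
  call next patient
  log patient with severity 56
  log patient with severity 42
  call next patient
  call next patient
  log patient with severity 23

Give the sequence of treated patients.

57 → 12 → 10 → 27 → 36 → 54 → 47 → 56 → 42

insert 57 → {57}
insert 12 → {57, 12}
call next patient → 57; now {12}
call next patient → 12; now {}
insert 10 → {10}
call next patient → 10; now {}
insert 27 → {27}
call next patient → 27; now {}
insert 36 → {36}
call next patient → 36; now {}
insert 47 → {47}
insert 54 → {54, 47}
call next patient → 54; now {47}
call next patient → 47; now {}
insert 56 → {56}
insert 42 → {56, 42}
call next patient → 56; now {42}
call next patient → 42; now {}
insert 23 → {23}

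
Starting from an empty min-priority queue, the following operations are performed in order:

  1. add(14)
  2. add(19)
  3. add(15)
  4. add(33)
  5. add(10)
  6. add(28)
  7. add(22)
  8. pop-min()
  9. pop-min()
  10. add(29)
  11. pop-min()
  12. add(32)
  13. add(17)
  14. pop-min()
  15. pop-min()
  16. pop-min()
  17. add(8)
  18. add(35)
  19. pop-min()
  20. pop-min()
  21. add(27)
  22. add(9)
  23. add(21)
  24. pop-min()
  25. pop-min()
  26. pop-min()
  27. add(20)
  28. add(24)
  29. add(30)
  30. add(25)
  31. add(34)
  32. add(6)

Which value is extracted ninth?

insert 14 → {14}
insert 19 → {14, 19}
insert 15 → {14, 15, 19}
insert 33 → {14, 15, 19, 33}
insert 10 → {10, 14, 15, 19, 33}
insert 28 → {10, 14, 15, 19, 28, 33}
insert 22 → {10, 14, 15, 19, 22, 28, 33}
pop-min → 10; now {14, 15, 19, 22, 28, 33}
pop-min → 14; now {15, 19, 22, 28, 33}
insert 29 → {15, 19, 22, 28, 29, 33}
pop-min → 15; now {19, 22, 28, 29, 33}
insert 32 → {19, 22, 28, 29, 32, 33}
insert 17 → {17, 19, 22, 28, 29, 32, 33}
pop-min → 17; now {19, 22, 28, 29, 32, 33}
pop-min → 19; now {22, 28, 29, 32, 33}
pop-min → 22; now {28, 29, 32, 33}
insert 8 → {8, 28, 29, 32, 33}
insert 35 → {8, 28, 29, 32, 33, 35}
pop-min → 8; now {28, 29, 32, 33, 35}
pop-min → 28; now {29, 32, 33, 35}
insert 27 → {27, 29, 32, 33, 35}
insert 9 → {9, 27, 29, 32, 33, 35}
insert 21 → {9, 21, 27, 29, 32, 33, 35}
pop-min → 9; now {21, 27, 29, 32, 33, 35}
pop-min → 21; now {27, 29, 32, 33, 35}
pop-min → 27; now {29, 32, 33, 35}
insert 20 → {20, 29, 32, 33, 35}
insert 24 → {20, 24, 29, 32, 33, 35}
insert 30 → {20, 24, 29, 30, 32, 33, 35}
insert 25 → {20, 24, 25, 29, 30, 32, 33, 35}
insert 34 → {20, 24, 25, 29, 30, 32, 33, 34, 35}
insert 6 → {6, 20, 24, 25, 29, 30, 32, 33, 34, 35}

9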